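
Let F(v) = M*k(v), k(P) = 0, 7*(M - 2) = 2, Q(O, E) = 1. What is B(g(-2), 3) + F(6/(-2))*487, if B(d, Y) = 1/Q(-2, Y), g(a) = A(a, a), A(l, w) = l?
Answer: 1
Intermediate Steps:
g(a) = a
B(d, Y) = 1 (B(d, Y) = 1/1 = 1)
M = 16/7 (M = 2 + (1/7)*2 = 2 + 2/7 = 16/7 ≈ 2.2857)
F(v) = 0 (F(v) = (16/7)*0 = 0)
B(g(-2), 3) + F(6/(-2))*487 = 1 + 0*487 = 1 + 0 = 1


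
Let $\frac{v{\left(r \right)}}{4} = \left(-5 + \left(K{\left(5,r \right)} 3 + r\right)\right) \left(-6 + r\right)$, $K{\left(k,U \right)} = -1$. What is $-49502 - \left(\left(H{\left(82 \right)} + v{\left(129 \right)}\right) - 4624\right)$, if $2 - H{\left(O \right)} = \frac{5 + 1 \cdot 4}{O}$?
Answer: $- \frac{8561775}{82} \approx -1.0441 \cdot 10^{5}$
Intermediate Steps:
$H{\left(O \right)} = 2 - \frac{9}{O}$ ($H{\left(O \right)} = 2 - \frac{5 + 1 \cdot 4}{O} = 2 - \frac{5 + 4}{O} = 2 - \frac{9}{O}$)
$v{\left(r \right)} = 4 \left(-8 + r\right) \left(-6 + r\right)$ ($v{\left(r \right)} = 4 \left(-5 + \left(\left(-1\right) 3 + r\right)\right) \left(-6 + r\right) = 4 \left(-5 + \left(-3 + r\right)\right) \left(-6 + r\right) = 4 \left(-8 + r\right) \left(-6 + r\right)$)
$-49502 - \left(\left(H{\left(82 \right)} + v{\left(129 \right)}\right) - 4624\right) = -49502 - \left(\left(\left(2 - \frac{9}{82}\right) + \left(192 - 7224 + 4 \cdot 129^{2}\right)\right) - 4624\right) = -49502 - \left(\left(\left(2 - \frac{9}{82}\right) + \left(192 - 7224 + 4 \cdot 16641\right)\right) - 4624\right) = -49502 - \left(\left(\left(2 - \frac{9}{82}\right) + \left(192 - 7224 + 66564\right)\right) - 4624\right) = -49502 - \left(\left(\frac{155}{82} + 59532\right) - 4624\right) = -49502 - \left(\frac{4881779}{82} - 4624\right) = -49502 - \frac{4502611}{82} = - \frac{8561775}{82}$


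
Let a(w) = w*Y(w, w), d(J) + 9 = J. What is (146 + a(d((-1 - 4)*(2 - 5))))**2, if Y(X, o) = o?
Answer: 33124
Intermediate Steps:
d(J) = -9 + J
a(w) = w**2 (a(w) = w*w = w**2)
(146 + a(d((-1 - 4)*(2 - 5))))**2 = (146 + (-9 + (-1 - 4)*(2 - 5))**2)**2 = (146 + (-9 - 5*(-3))**2)**2 = (146 + (-9 + 15)**2)**2 = (146 + 6**2)**2 = (146 + 36)**2 = 182**2 = 33124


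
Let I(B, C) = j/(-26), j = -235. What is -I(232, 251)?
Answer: -235/26 ≈ -9.0385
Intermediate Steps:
I(B, C) = 235/26 (I(B, C) = -235/(-26) = -235*(-1/26) = 235/26)
-I(232, 251) = -1*235/26 = -235/26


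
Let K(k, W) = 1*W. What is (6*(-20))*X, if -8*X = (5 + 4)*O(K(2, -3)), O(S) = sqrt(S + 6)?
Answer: 135*sqrt(3) ≈ 233.83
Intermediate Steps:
K(k, W) = W
O(S) = sqrt(6 + S)
X = -9*sqrt(3)/8 (X = -(5 + 4)*sqrt(6 - 3)/8 = -9*sqrt(3)/8 ≈ -1.9486)
(6*(-20))*X = (6*(-20))*(-9*sqrt(3)/8) = -(-135)*sqrt(3) = 135*sqrt(3)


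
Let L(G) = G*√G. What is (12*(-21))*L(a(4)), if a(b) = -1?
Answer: 252*I ≈ 252.0*I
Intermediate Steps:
L(G) = G^(3/2)
(12*(-21))*L(a(4)) = (12*(-21))*(-1)^(3/2) = -(-252)*I = 252*I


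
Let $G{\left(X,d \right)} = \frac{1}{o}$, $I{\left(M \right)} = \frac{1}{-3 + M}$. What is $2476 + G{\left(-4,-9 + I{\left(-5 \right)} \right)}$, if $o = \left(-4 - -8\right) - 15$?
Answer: $\frac{27235}{11} \approx 2475.9$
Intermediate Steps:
$o = -11$ ($o = \left(-4 + 8\right) - 15 = 4 - 15 = -11$)
$G{\left(X,d \right)} = - \frac{1}{11}$ ($G{\left(X,d \right)} = \frac{1}{-11} = - \frac{1}{11}$)
$2476 + G{\left(-4,-9 + I{\left(-5 \right)} \right)} = 2476 - \frac{1}{11} = \frac{27235}{11}$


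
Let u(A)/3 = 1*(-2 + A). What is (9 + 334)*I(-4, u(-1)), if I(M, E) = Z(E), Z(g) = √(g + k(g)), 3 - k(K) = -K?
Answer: 343*I*√15 ≈ 1328.4*I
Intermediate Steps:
k(K) = 3 + K (k(K) = 3 - (-1)*K = 3 + K)
u(A) = -6 + 3*A (u(A) = 3*(1*(-2 + A)) = 3*(-2 + A) = -6 + 3*A)
Z(g) = √(3 + 2*g) (Z(g) = √(g + (3 + g)) = √(3 + 2*g))
I(M, E) = √(3 + 2*E)
(9 + 334)*I(-4, u(-1)) = (9 + 334)*√(3 + 2*(-6 + 3*(-1))) = 343*√(3 + 2*(-6 - 3)) = 343*√(3 + 2*(-9)) = 343*√(3 - 18) = 343*√(-15) = 343*(I*√15) = 343*I*√15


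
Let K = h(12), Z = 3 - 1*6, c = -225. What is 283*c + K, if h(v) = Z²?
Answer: -63666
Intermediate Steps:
Z = -3 (Z = 3 - 6 = -3)
h(v) = 9 (h(v) = (-3)² = 9)
K = 9
283*c + K = 283*(-225) + 9 = -63675 + 9 = -63666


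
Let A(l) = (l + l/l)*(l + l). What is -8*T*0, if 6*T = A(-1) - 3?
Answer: 0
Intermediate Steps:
A(l) = 2*l*(1 + l) (A(l) = (l + 1)*(2*l) = (1 + l)*(2*l) = 2*l*(1 + l))
T = -½ (T = (2*(-1)*(1 - 1) - 3)/6 = (2*(-1)*0 - 3)/6 = (0 - 3)/6 = (⅙)*(-3) = -½ ≈ -0.50000)
-8*T*0 = -8*(-½)*0 = 4*0 = 0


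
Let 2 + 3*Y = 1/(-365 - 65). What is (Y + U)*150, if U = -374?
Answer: -2416605/43 ≈ -56200.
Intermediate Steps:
Y = -287/430 (Y = -2/3 + 1/(3*(-365 - 65)) = -2/3 + (1/3)/(-430) = -2/3 + (1/3)*(-1/430) = -2/3 - 1/1290 = -287/430 ≈ -0.66744)
(Y + U)*150 = (-287/430 - 374)*150 = -161107/430*150 = -2416605/43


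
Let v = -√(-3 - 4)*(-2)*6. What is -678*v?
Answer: -8136*I*√7 ≈ -21526.0*I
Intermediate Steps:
v = 12*I*√7 (v = -√(-7)*(-2)*6 = -(I*√7)*(-2)*6 = -(-2*I*√7)*6 = -(-12)*I*√7 = 12*I*√7 ≈ 31.749*I)
-678*v = -8136*I*√7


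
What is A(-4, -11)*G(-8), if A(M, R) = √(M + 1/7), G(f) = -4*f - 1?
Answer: 93*I*√21/7 ≈ 60.883*I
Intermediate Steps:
G(f) = -1 - 4*f
A(M, R) = √(⅐ + M) (A(M, R) = √(M + ⅐) = √(⅐ + M))
A(-4, -11)*G(-8) = (√(7 + 49*(-4))/7)*(-1 - 4*(-8)) = (√(7 - 196)/7)*(-1 + 32) = (√(-189)/7)*31 = ((3*I*√21)/7)*31 = (3*I*√21/7)*31 = 93*I*√21/7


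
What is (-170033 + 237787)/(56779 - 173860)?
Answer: -67754/117081 ≈ -0.57869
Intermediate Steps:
(-170033 + 237787)/(56779 - 173860) = 67754/(-117081) = 67754*(-1/117081) = -67754/117081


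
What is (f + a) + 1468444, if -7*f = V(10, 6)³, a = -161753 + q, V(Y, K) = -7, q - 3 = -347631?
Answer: 959112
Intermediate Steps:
q = -347628 (q = 3 - 347631 = -347628)
a = -509381 (a = -161753 - 347628 = -509381)
f = 49 (f = -⅐*(-7)³ = -⅐*(-343) = 49)
(f + a) + 1468444 = (49 - 509381) + 1468444 = -509332 + 1468444 = 959112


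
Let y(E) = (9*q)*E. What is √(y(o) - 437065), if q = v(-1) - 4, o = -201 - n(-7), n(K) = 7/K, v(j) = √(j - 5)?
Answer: √(-429865 - 1800*I*√6) ≈ 3.362 - 655.65*I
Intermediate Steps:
v(j) = √(-5 + j)
o = -200 (o = -201 - 7/(-7) = -201 - 7*(-1)/7 = -201 - 1*(-1) = -201 + 1 = -200)
q = -4 + I*√6 (q = √(-5 - 1) - 4 = √(-6) - 4 = I*√6 - 4 = -4 + I*√6 ≈ -4.0 + 2.4495*I)
y(E) = E*(-36 + 9*I*√6) (y(E) = (9*(-4 + I*√6))*E = (-36 + 9*I*√6)*E = E*(-36 + 9*I*√6))
√(y(o) - 437065) = √(9*(-200)*(-4 + I*√6) - 437065) = √((7200 - 1800*I*√6) - 437065) = √(-429865 - 1800*I*√6)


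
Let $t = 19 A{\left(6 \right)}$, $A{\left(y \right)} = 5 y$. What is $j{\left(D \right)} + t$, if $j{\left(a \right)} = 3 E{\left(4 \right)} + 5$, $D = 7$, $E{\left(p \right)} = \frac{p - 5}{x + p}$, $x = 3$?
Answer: $\frac{4022}{7} \approx 574.57$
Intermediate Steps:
$E{\left(p \right)} = \frac{-5 + p}{3 + p}$ ($E{\left(p \right)} = \frac{p - 5}{3 + p} = \frac{-5 + p}{3 + p}$)
$t = 570$ ($t = 19 \cdot 5 \cdot 6 = 19 \cdot 30 = 570$)
$j{\left(a \right)} = \frac{32}{7}$ ($j{\left(a \right)} = 3 \frac{-5 + 4}{3 + 4} + 5 = 3 \cdot \frac{1}{7} \left(-1\right) + 5 = 3 \left(- \frac{1}{7}\right) + 5 = - \frac{3}{7} + 5 = \frac{32}{7}$)
$j{\left(D \right)} + t = \frac{32}{7} + 570 = \frac{4022}{7}$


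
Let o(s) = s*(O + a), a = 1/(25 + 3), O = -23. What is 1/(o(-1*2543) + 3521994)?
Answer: 28/100250981 ≈ 2.7930e-7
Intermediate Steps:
a = 1/28 ≈ 0.035714
o(s) = -643*s/28 (o(s) = s*(-23 + 1/28) = s*(-643/28) = -643*s/28)
1/(o(-1*2543) + 3521994) = 1/(-(-643)*2543/28 + 3521994) = 1/(-643/28*(-2543) + 3521994) = 1/(1635149/28 + 3521994) = 1/(100250981/28) = 28/100250981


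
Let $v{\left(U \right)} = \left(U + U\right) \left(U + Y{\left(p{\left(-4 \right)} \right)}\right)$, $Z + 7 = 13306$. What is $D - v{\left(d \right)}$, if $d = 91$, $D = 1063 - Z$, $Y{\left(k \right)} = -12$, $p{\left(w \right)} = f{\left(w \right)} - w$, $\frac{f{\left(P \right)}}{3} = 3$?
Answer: $-26614$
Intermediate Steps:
$Z = 13299$ ($Z = -7 + 13306 = 13299$)
$f{\left(P \right)} = 9$ ($f{\left(P \right)} = 3 \cdot 3 = 9$)
$p{\left(w \right)} = 9 - w$
$D = -12236$ ($D = 1063 - 13299 = -12236$)
$v{\left(U \right)} = 2 U \left(-12 + U\right)$ ($v{\left(U \right)} = \left(U + U\right) \left(U - 12\right) = 2 U \left(-12 + U\right)$)
$D - v{\left(d \right)} = -12236 - 2 \cdot 91 \left(-12 + 91\right) = -12236 - 2 \cdot 91 \cdot 79 = -12236 - 14378 = -26614$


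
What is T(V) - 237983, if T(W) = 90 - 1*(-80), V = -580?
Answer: -237813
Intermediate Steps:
T(W) = 170 (T(W) = 90 + 80 = 170)
T(V) - 237983 = 170 - 237983 = -237813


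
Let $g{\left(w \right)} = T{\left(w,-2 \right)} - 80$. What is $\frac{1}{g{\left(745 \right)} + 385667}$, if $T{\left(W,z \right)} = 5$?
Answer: $\frac{1}{385592} \approx 2.5934 \cdot 10^{-6}$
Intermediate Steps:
$g{\left(w \right)} = -75$ ($g{\left(w \right)} = 5 - 80 = -75$)
$\frac{1}{g{\left(745 \right)} + 385667} = \frac{1}{-75 + 385667} = \frac{1}{385592}$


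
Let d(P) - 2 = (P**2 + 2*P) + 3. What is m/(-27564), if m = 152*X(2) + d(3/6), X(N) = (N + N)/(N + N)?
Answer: -211/36752 ≈ -0.0057412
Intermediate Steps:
X(N) = 1 (X(N) = (2*N)/((2*N)) = (2*N)*(1/(2*N)) = 1)
d(P) = 5 + P**2 + 2*P (d(P) = 2 + ((P**2 + 2*P) + 3) = 2 + (3 + P**2 + 2*P) = 5 + P**2 + 2*P)
m = 633/4 (m = 152*1 + (5 + (3/6)**2 + 2*(3/6)) = 152 + (5 + (3*(1/6))**2 + 2*(3*(1/6))) = 152 + (5 + (1/2)**2 + 2*(1/2)) = 152 + (5 + 1/4 + 1) = 152 + 25/4 = 633/4 ≈ 158.25)
m/(-27564) = (633/4)/(-27564) = (633/4)*(-1/27564) = -211/36752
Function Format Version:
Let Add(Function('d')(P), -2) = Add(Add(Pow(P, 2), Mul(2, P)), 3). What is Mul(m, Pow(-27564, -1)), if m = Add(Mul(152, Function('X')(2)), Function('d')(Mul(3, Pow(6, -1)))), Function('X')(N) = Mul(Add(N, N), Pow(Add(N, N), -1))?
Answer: Rational(-211, 36752) ≈ -0.0057412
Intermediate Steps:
Function('X')(N) = 1 (Function('X')(N) = Mul(Mul(2, N), Pow(Mul(2, N), -1)) = Mul(Mul(2, N), Mul(Rational(1, 2), Pow(N, -1))) = 1)
Function('d')(P) = Add(5, Pow(P, 2), Mul(2, P)) (Function('d')(P) = Add(2, Add(Add(Pow(P, 2), Mul(2, P)), 3)) = Add(2, Add(3, Pow(P, 2), Mul(2, P))) = Add(5, Pow(P, 2), Mul(2, P)))
m = Rational(633, 4) (m = Add(Mul(152, 1), Add(5, Pow(Mul(3, Pow(6, -1)), 2), Mul(2, Mul(3, Pow(6, -1))))) = Add(152, Add(5, Pow(Mul(3, Rational(1, 6)), 2), Mul(2, Mul(3, Rational(1, 6))))) = Add(152, Add(5, Pow(Rational(1, 2), 2), Mul(2, Rational(1, 2)))) = Add(152, Add(5, Rational(1, 4), 1)) = Add(152, Rational(25, 4)) = Rational(633, 4) ≈ 158.25)
Mul(m, Pow(-27564, -1)) = Mul(Rational(633, 4), Pow(-27564, -1)) = Mul(Rational(633, 4), Rational(-1, 27564)) = Rational(-211, 36752)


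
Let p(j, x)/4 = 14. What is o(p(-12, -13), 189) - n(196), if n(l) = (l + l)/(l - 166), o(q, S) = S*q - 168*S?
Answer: -317716/15 ≈ -21181.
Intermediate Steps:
p(j, x) = 56 (p(j, x) = 4*14 = 56)
o(q, S) = -168*S + S*q
n(l) = 2*l/(-166 + l) (n(l) = (2*l)/(-166 + l) = 2*l/(-166 + l))
o(p(-12, -13), 189) - n(196) = 189*(-168 + 56) - 2*196/(-166 + 196) = 189*(-112) - 2*196/30 = -21168 - 2*196/30 = -21168 - 1*196/15 = -21168 - 196/15 = -317716/15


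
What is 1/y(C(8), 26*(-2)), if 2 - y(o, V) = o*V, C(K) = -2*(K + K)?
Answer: -1/1662 ≈ -0.00060168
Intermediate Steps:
C(K) = -4*K
y(o, V) = 2 - V*o (y(o, V) = 2 - o*V = 2 - V*o)
1/y(C(8), 26*(-2)) = 1/(2 - 26*(-2)*(-4*8)) = 1/(2 - 1*(-52)*(-32)) = 1/(2 - 1664) = 1/(-1662) = -1/1662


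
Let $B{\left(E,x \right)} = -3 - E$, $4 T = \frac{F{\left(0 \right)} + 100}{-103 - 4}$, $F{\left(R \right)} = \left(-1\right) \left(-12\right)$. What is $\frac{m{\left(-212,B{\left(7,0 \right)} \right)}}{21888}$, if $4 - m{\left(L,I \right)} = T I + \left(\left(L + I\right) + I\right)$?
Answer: $\frac{2081}{195168} \approx 0.010663$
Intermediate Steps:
$F{\left(R \right)} = 12$
$T = - \frac{28}{107}$ ($T = \frac{\left(12 + 100\right) \frac{1}{-103 - 4}}{4} = \frac{112 \frac{1}{-107}}{4} = \frac{112 \left(- \frac{1}{107}\right)}{4} = \frac{1}{4} \left(- \frac{112}{107}\right) = - \frac{28}{107} \approx -0.26168$)
$m{\left(L,I \right)} = 4 - L - \frac{186 I}{107}$ ($m{\left(L,I \right)} = 4 - \left(- \frac{28 I}{107} + \left(\left(L + I\right) + I\right)\right) = 4 - \left(- \frac{28 I}{107} + \left(\left(I + L\right) + I\right)\right) = 4 - \left(- \frac{28 I}{107} + \left(L + 2 I\right)\right) = 4 - \left(L + \frac{186 I}{107}\right) = 4 - L - \frac{186 I}{107}$)
$\frac{m{\left(-212,B{\left(7,0 \right)} \right)}}{21888} = \frac{4 - -212 - \frac{186 \left(-3 - 7\right)}{107}}{21888} = \left(4 + 212 - \frac{186 \left(-3 - 7\right)}{107}\right) \frac{1}{21888} = \left(4 + 212 - - \frac{1860}{107}\right) \frac{1}{21888} = \left(4 + 212 + \frac{1860}{107}\right) \frac{1}{21888} = \frac{24972}{107} \cdot \frac{1}{21888} = \frac{2081}{195168}$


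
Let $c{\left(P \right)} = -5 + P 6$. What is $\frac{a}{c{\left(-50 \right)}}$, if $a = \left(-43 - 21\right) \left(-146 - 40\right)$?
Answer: $- \frac{11904}{305} \approx -39.029$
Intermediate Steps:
$a = 11904$ ($a = \left(-43 - 21\right) \left(-186\right) = \left(-64\right) \left(-186\right) = 11904$)
$c{\left(P \right)} = -5 + 6 P$
$\frac{a}{c{\left(-50 \right)}} = \frac{11904}{-5 + 6 \left(-50\right)} = \frac{11904}{-5 - 300} = \frac{11904}{-305} = 11904 \left(- \frac{1}{305}\right) = - \frac{11904}{305}$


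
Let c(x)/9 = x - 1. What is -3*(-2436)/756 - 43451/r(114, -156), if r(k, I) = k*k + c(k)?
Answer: 92008/14013 ≈ 6.5659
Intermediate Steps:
c(x) = -9 + 9*x (c(x) = 9*(x - 1) = 9*(-1 + x) = -9 + 9*x)
r(k, I) = -9 + k² + 9*k (r(k, I) = k*k + (-9 + 9*k) = k² + (-9 + 9*k) = -9 + k² + 9*k)
-3*(-2436)/756 - 43451/r(114, -156) = -3*(-2436)/756 - 43451/(-9 + 114² + 9*114) = 7308*(1/756) - 43451/(-9 + 12996 + 1026) = 29/3 - 43451/14013 = 92008/14013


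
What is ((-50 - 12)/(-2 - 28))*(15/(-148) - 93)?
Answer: -142383/740 ≈ -192.41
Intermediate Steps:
((-50 - 12)/(-2 - 28))*(15/(-148) - 93) = (-62/(-30))*(15*(-1/148) - 93) = (-62*(-1/30))*(-15/148 - 93) = (31/15)*(-13779/148) = -142383/740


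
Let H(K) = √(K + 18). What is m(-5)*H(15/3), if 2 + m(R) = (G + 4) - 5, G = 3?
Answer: 0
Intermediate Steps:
H(K) = √(18 + K)
m(R) = 0 (m(R) = -2 + ((3 + 4) - 5) = -2 + (7 - 5) = -2 + 2 = 0)
m(-5)*H(15/3) = 0*√(18 + 15/3) = 0*√(18 + 15*(⅓)) = 0*√(18 + 5) = 0*√23 = 0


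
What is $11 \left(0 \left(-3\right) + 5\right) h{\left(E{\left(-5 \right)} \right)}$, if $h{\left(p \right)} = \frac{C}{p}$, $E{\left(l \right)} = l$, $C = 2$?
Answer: $-22$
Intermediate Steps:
$h{\left(p \right)} = \frac{2}{p}$
$11 \left(0 \left(-3\right) + 5\right) h{\left(E{\left(-5 \right)} \right)} = 11 \left(0 \left(-3\right) + 5\right) \frac{2}{-5} = 11 \left(0 + 5\right) 2 \left(- \frac{1}{5}\right) = 11 \cdot 5 \left(- \frac{2}{5}\right) = 55 \left(- \frac{2}{5}\right) = -22$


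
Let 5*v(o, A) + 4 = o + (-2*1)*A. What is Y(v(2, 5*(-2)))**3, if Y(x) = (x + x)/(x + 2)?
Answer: 729/343 ≈ 2.1254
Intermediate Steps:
v(o, A) = -4/5 - 2*A/5 + o/5 (v(o, A) = -4/5 + (o + (-2*1)*A)/5 = -4/5 + (o - 2*A)/5 = -4/5 + (-2*A/5 + o/5) = -4/5 - 2*A/5 + o/5)
Y(x) = 2*x/(2 + x) (Y(x) = (2*x)/(2 + x) = 2*x/(2 + x))
Y(v(2, 5*(-2)))**3 = (2*(-4/5 - 2*(-2) + (1/5)*2)/(2 + (-4/5 - 2*(-2) + (1/5)*2)))**3 = (2*(-4/5 - 2/5*(-10) + 2/5)/(2 + (-4/5 - 2/5*(-10) + 2/5)))**3 = (2*(-4/5 + 4 + 2/5)/(2 + (-4/5 + 4 + 2/5)))**3 = (2*(18/5)/(2 + 18/5))**3 = (2*(18/5)/(28/5))**3 = (2*(18/5)*(5/28))**3 = (9/7)**3 = 729/343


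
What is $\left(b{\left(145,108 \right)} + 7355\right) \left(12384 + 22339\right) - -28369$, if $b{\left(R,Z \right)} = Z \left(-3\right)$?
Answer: $244165782$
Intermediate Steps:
$b{\left(R,Z \right)} = - 3 Z$
$\left(b{\left(145,108 \right)} + 7355\right) \left(12384 + 22339\right) - -28369 = \left(\left(-3\right) 108 + 7355\right) \left(12384 + 22339\right) - -28369 = \left(-324 + 7355\right) 34723 + 28369 = 7031 \cdot 34723 + 28369 = 244137413 + 28369 = 244165782$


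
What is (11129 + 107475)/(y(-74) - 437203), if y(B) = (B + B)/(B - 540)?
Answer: -36411428/134221247 ≈ -0.27128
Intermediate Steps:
y(B) = 2*B/(-540 + B) (y(B) = (2*B)/(-540 + B) = 2*B/(-540 + B))
(11129 + 107475)/(y(-74) - 437203) = (11129 + 107475)/(2*(-74)/(-540 - 74) - 437203) = 118604/(2*(-74)/(-614) - 437203) = 118604/(2*(-74)*(-1/614) - 437203) = 118604/(74/307 - 437203) = 118604/(-134221247/307) = 118604*(-307/134221247) = -36411428/134221247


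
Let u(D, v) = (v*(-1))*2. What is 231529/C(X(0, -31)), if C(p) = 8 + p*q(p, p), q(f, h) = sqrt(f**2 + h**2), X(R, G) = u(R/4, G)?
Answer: -231529/3694076 + 222499369*sqrt(2)/7388152 ≈ 42.527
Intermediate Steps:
u(D, v) = -2*v (u(D, v) = -v*2 = -2*v)
X(R, G) = -2*G
C(p) = 8 + p*sqrt(2)*sqrt(p**2) (C(p) = 8 + p*sqrt(p**2 + p**2) = 8 + p*sqrt(2*p**2) = 8 + p*(sqrt(2)*sqrt(p**2)) = 8 + p*sqrt(2)*sqrt(p**2))
231529/C(X(0, -31)) = 231529/(8 + (-2*(-31))*sqrt(2)*sqrt((-2*(-31))**2)) = 231529/(8 + 62*sqrt(2)*sqrt(62**2)) = 231529/(8 + 62*sqrt(2)*sqrt(3844)) = 231529/(8 + 62*sqrt(2)*62) = 231529/(8 + 3844*sqrt(2))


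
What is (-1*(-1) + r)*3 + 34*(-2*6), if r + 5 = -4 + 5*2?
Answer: -402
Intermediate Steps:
r = 1 (r = -5 + (-4 + 5*2) = -5 + (-4 + 10) = -5 + 6 = 1)
(-1*(-1) + r)*3 + 34*(-2*6) = (-1*(-1) + 1)*3 + 34*(-2*6) = (1 + 1)*3 + 34*(-12) = 2*3 - 408 = 6 - 408 = -402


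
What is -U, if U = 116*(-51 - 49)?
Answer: 11600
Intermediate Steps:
U = -11600 (U = 116*(-100) = -11600)
-U = -1*(-11600) = 11600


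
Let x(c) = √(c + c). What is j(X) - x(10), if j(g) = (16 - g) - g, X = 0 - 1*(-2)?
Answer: 12 - 2*√5 ≈ 7.5279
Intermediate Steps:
x(c) = √2*√c (x(c) = √(2*c) = √2*√c)
X = 2 (X = 0 + 2 = 2)
j(g) = 16 - 2*g
j(X) - x(10) = (16 - 2*2) - √2*√10 = (16 - 4) - 2*√5 = 12 - 2*√5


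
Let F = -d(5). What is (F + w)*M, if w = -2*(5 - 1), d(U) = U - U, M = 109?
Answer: -872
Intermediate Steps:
d(U) = 0
F = 0 (F = -1*0 = 0)
w = -8 (w = -2*4 = -8)
(F + w)*M = (0 - 8)*109 = -8*109 = -872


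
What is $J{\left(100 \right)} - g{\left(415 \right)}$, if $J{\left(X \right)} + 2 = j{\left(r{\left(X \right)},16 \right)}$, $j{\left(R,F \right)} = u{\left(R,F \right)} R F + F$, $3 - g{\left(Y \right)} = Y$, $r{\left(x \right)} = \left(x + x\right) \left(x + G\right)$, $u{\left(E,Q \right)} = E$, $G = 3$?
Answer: $6789760426$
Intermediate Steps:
$r{\left(x \right)} = 2 x \left(3 + x\right)$ ($r{\left(x \right)} = \left(x + x\right) \left(x + 3\right) = 2 x \left(3 + x\right)$)
$g{\left(Y \right)} = 3 - Y$
$j{\left(R,F \right)} = F + F R^{2}$ ($j{\left(R,F \right)} = R R F + F = R^{2} F + F = F R^{2} + F = F + F R^{2}$)
$J{\left(X \right)} = 14 + 64 X^{2} \left(3 + X\right)^{2}$ ($J{\left(X \right)} = -2 + 16 \left(1 + \left(2 X \left(3 + X\right)\right)^{2}\right) = -2 + 16 \left(1 + 4 X^{2} \left(3 + X\right)^{2}\right) = -2 + \left(16 + 64 X^{2} \left(3 + X\right)^{2}\right) = 14 + 64 X^{2} \left(3 + X\right)^{2}$)
$J{\left(100 \right)} - g{\left(415 \right)} = \left(14 + 64 \cdot 100^{2} \left(3 + 100\right)^{2}\right) - \left(3 - 415\right) = \left(14 + 64 \cdot 10000 \cdot 103^{2}\right) - \left(3 - 415\right) = \left(14 + 64 \cdot 10000 \cdot 10609\right) - -412 = \left(14 + 6789760000\right) + 412 = 6789760014 + 412 = 6789760426$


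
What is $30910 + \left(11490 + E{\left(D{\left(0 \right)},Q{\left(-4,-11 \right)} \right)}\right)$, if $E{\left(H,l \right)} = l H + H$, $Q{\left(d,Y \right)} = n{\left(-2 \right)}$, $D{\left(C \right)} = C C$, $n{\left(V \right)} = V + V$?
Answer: $42400$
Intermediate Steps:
$n{\left(V \right)} = 2 V$
$D{\left(C \right)} = C^{2}$
$Q{\left(d,Y \right)} = -4$ ($Q{\left(d,Y \right)} = 2 \left(-2\right) = -4$)
$E{\left(H,l \right)} = H + H l$ ($E{\left(H,l \right)} = H l + H = H + H l$)
$30910 + \left(11490 + E{\left(D{\left(0 \right)},Q{\left(-4,-11 \right)} \right)}\right) = 30910 + \left(11490 + 0^{2} \left(1 - 4\right)\right) = 30910 + \left(11490 + 0 \left(-3\right)\right) = 30910 + \left(11490 + 0\right) = 30910 + 11490 = 42400$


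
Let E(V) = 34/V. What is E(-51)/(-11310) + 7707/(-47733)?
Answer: -6223882/38561445 ≈ -0.16140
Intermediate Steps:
E(-51)/(-11310) + 7707/(-47733) = (34/(-51))/(-11310) + 7707/(-47733) = (34*(-1/51))*(-1/11310) + 7707*(-1/47733) = -⅔*(-1/11310) - 367/2273 = 1/16965 - 367/2273 = -6223882/38561445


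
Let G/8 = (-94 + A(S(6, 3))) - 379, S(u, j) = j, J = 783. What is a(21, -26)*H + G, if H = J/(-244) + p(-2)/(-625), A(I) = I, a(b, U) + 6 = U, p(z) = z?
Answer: -139438904/38125 ≈ -3657.4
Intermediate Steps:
a(b, U) = -6 + U
H = -488887/152500 (H = 783/(-244) - 2/(-625) = 783*(-1/244) - 2*(-1/625) = -783/244 + 2/625 = -488887/152500 ≈ -3.2058)
G = -3760 (G = 8*((-94 + 3) - 379) = 8*(-91 - 379) = 8*(-470) = -3760)
a(21, -26)*H + G = (-6 - 26)*(-488887/152500) - 3760 = -32*(-488887/152500) - 3760 = 3911096/38125 - 3760 = -139438904/38125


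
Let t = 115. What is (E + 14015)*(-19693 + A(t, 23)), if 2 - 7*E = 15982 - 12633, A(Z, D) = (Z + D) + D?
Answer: -1850813256/7 ≈ -2.6440e+8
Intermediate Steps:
A(Z, D) = Z + 2*D (A(Z, D) = (D + Z) + D = Z + 2*D)
E = -3347/7 (E = 2/7 - (15982 - 12633)/7 = 2/7 - ⅐*3349 = 2/7 - 3349/7 = -3347/7 ≈ -478.14)
(E + 14015)*(-19693 + A(t, 23)) = (-3347/7 + 14015)*(-19693 + (115 + 2*23)) = 94758*(-19693 + (115 + 46))/7 = 94758*(-19693 + 161)/7 = (94758/7)*(-19532) = -1850813256/7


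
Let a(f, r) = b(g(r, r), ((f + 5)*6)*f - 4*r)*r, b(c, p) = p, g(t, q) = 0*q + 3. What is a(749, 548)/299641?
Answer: 1855683632/299641 ≈ 6193.0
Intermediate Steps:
g(t, q) = 3 (g(t, q) = 0 + 3 = 3)
a(f, r) = r*(-4*r + f*(30 + 6*f)) (a(f, r) = (((f + 5)*6)*f - 4*r)*r = (((5 + f)*6)*f - 4*r)*r = ((30 + 6*f)*f - 4*r)*r = (f*(30 + 6*f) - 4*r)*r = (-4*r + f*(30 + 6*f))*r = r*(-4*r + f*(30 + 6*f)))
a(749, 548)/299641 = (2*548*(-2*548 + 3*749² + 15*749))/299641 = (2*548*(-1096 + 3*561001 + 11235))*(1/299641) = (2*548*(-1096 + 1683003 + 11235))*(1/299641) = (2*548*1693142)*(1/299641) = 1855683632*(1/299641) = 1855683632/299641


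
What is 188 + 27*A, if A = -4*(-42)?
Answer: 4724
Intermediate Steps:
A = 168
188 + 27*A = 188 + 27*168 = 188 + 4536 = 4724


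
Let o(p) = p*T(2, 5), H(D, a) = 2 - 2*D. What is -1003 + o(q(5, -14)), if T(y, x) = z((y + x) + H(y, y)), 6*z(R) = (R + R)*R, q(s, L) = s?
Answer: -2884/3 ≈ -961.33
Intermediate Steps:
z(R) = R²/3 (z(R) = ((R + R)*R)/6 = ((2*R)*R)/6 = (2*R²)/6 = R²/3)
T(y, x) = (2 + x - y)²/3 (T(y, x) = ((y + x) + (2 - 2*y))²/3 = ((x + y) + (2 - 2*y))²/3 = (2 + x - y)²/3)
o(p) = 25*p/3 (o(p) = p*((2 + 5 - 1*2)²/3) = p*((2 + 5 - 2)²/3) = p*((⅓)*5²) = p*((⅓)*25) = p*(25/3) = 25*p/3)
-1003 + o(q(5, -14)) = -1003 + (25/3)*5 = -1003 + 125/3 = -2884/3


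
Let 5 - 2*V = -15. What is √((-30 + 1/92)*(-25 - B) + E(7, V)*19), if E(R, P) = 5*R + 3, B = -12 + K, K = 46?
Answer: √5271715/46 ≈ 49.914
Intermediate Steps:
B = 34 (B = -12 + 46 = 34)
V = 10 (V = 5/2 - ½*(-15) = 5/2 + 15/2 = 10)
E(R, P) = 3 + 5*R
√((-30 + 1/92)*(-25 - B) + E(7, V)*19) = √((-30 + 1/92)*(-25 - 1*34) + (3 + 5*7)*19) = √((-30 + 1/92)*(-25 - 34) + (3 + 35)*19) = √(-2759/92*(-59) + 38*19) = √(162781/92 + 722) = √(229205/92) = √5271715/46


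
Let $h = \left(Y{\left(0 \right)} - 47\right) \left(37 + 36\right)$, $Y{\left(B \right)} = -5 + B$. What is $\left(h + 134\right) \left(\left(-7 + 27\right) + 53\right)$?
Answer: $-267326$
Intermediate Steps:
$h = -3796$ ($h = \left(\left(-5 + 0\right) - 47\right) \left(37 + 36\right) = \left(-5 - 47\right) 73 = \left(-52\right) 73 = -3796$)
$\left(h + 134\right) \left(\left(-7 + 27\right) + 53\right) = \left(-3796 + 134\right) \left(\left(-7 + 27\right) + 53\right) = - 3662 \left(20 + 53\right) = \left(-3662\right) 73 = -267326$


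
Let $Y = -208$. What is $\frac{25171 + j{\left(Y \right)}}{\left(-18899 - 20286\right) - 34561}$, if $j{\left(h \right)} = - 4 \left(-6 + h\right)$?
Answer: $- \frac{1531}{4338} \approx -0.35293$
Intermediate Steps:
$j{\left(h \right)} = 24 - 4 h$
$\frac{25171 + j{\left(Y \right)}}{\left(-18899 - 20286\right) - 34561} = \frac{25171 + \left(24 - -832\right)}{\left(-18899 - 20286\right) - 34561} = \frac{25171 + \left(24 + 832\right)}{\left(-18899 - 20286\right) - 34561} = \frac{25171 + 856}{-39185 - 34561} = \frac{26027}{-73746} = 26027 \left(- \frac{1}{73746}\right) = - \frac{1531}{4338}$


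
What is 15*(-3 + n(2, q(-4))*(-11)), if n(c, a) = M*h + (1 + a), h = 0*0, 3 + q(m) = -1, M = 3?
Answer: 450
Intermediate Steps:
q(m) = -4 (q(m) = -3 - 1 = -4)
h = 0
n(c, a) = 1 + a (n(c, a) = 3*0 + (1 + a) = 0 + (1 + a) = 1 + a)
15*(-3 + n(2, q(-4))*(-11)) = 15*(-3 + (1 - 4)*(-11)) = 15*(-3 - 3*(-11)) = 15*(-3 + 33) = 15*30 = 450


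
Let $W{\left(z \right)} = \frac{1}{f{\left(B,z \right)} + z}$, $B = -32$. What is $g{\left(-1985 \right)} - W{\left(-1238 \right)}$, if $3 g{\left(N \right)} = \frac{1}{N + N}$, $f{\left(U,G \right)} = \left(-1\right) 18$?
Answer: $\frac{5327}{7479480} \approx 0.00071221$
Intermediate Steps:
$f{\left(U,G \right)} = -18$
$g{\left(N \right)} = \frac{1}{6 N}$ ($g{\left(N \right)} = \frac{1}{3 \left(N + N\right)} = \frac{1}{3 \cdot 2 N} = \frac{\frac{1}{2} \frac{1}{N}}{3} = \frac{1}{6 N}$)
$W{\left(z \right)} = \frac{1}{-18 + z}$
$g{\left(-1985 \right)} - W{\left(-1238 \right)} = \frac{1}{6 \left(-1985\right)} - \frac{1}{-18 - 1238} = \frac{1}{6} \left(- \frac{1}{1985}\right) - \frac{1}{-1256} = - \frac{1}{11910} - - \frac{1}{1256} = - \frac{1}{11910} + \frac{1}{1256} = \frac{5327}{7479480}$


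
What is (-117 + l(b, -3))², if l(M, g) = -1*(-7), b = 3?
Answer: 12100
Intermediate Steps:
l(M, g) = 7
(-117 + l(b, -3))² = (-117 + 7)² = (-110)² = 12100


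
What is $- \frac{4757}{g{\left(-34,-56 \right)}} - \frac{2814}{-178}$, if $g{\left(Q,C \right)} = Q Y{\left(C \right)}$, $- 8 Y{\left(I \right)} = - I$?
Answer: $- \frac{88507}{21182} \approx -4.1784$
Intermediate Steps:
$Y{\left(I \right)} = \frac{I}{8}$ ($Y{\left(I \right)} = - \frac{\left(-1\right) I}{8} = \frac{I}{8}$)
$g{\left(Q,C \right)} = \frac{C Q}{8}$ ($g{\left(Q,C \right)} = Q \frac{C}{8} = \frac{C Q}{8}$)
$- \frac{4757}{g{\left(-34,-56 \right)}} - \frac{2814}{-178} = - \frac{4757}{\frac{1}{8} \left(-56\right) \left(-34\right)} - \frac{2814}{-178} = - \frac{4757}{238} - - \frac{1407}{89} = \left(-4757\right) \frac{1}{238} + \frac{1407}{89} = - \frac{4757}{238} + \frac{1407}{89} = - \frac{88507}{21182}$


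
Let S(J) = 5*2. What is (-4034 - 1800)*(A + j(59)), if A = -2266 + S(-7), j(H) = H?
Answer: 12817298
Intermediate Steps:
S(J) = 10
A = -2256 (A = -2266 + 10 = -2256)
(-4034 - 1800)*(A + j(59)) = (-4034 - 1800)*(-2256 + 59) = -5834*(-2197) = 12817298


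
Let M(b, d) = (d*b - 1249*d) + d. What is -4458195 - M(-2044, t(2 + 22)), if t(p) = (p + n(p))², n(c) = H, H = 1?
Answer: -2400695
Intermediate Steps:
n(c) = 1
t(p) = (1 + p)² (t(p) = (p + 1)² = (1 + p)²)
M(b, d) = -1248*d + b*d (M(b, d) = (b*d - 1249*d) + d = (-1249*d + b*d) + d = -1248*d + b*d)
-4458195 - M(-2044, t(2 + 22)) = -4458195 - (1 + (2 + 22))²*(-1248 - 2044) = -4458195 - (1 + 24)²*(-3292) = -4458195 - 25²*(-3292) = -4458195 - 625*(-3292) = -4458195 - 1*(-2057500) = -4458195 + 2057500 = -2400695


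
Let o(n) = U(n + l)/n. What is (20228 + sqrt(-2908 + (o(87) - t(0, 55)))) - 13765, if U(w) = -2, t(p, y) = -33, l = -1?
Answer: 6463 + I*sqrt(21761049)/87 ≈ 6463.0 + 53.619*I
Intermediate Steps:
o(n) = -2/n
(20228 + sqrt(-2908 + (o(87) - t(0, 55)))) - 13765 = (20228 + sqrt(-2908 + (-2/87 - 1*(-33)))) - 13765 = (20228 + sqrt(-2908 + (-2*1/87 + 33))) - 13765 = (20228 + sqrt(-2908 + (-2/87 + 33))) - 13765 = (20228 + sqrt(-2908 + 2869/87)) - 13765 = (20228 + sqrt(-250127/87)) - 13765 = (20228 + I*sqrt(21761049)/87) - 13765 = 6463 + I*sqrt(21761049)/87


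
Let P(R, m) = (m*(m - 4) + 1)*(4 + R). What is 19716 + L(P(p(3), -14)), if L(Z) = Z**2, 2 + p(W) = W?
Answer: 1619941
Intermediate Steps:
p(W) = -2 + W
P(R, m) = (1 + m*(-4 + m))*(4 + R) (P(R, m) = (m*(-4 + m) + 1)*(4 + R) = (1 + m*(-4 + m))*(4 + R))
19716 + L(P(p(3), -14)) = 19716 + (4 + (-2 + 3) - 16*(-14) + 4*(-14)**2 + (-2 + 3)*(-14)**2 - 4*(-2 + 3)*(-14))**2 = 19716 + (4 + 1 + 224 + 4*196 + 1*196 - 4*1*(-14))**2 = 19716 + (4 + 1 + 224 + 784 + 196 + 56)**2 = 19716 + 1265**2 = 19716 + 1600225 = 1619941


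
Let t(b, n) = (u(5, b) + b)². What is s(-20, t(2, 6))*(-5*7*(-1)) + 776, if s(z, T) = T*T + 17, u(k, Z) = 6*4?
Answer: 15995531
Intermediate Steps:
u(k, Z) = 24
t(b, n) = (24 + b)²
s(z, T) = 17 + T² (s(z, T) = T² + 17 = 17 + T²)
s(-20, t(2, 6))*(-5*7*(-1)) + 776 = (17 + ((24 + 2)²)²)*(-5*7*(-1)) + 776 = (17 + (26²)²)*(-35*(-1)) + 776 = (17 + 676²)*35 + 776 = (17 + 456976)*35 + 776 = 456993*35 + 776 = 15994755 + 776 = 15995531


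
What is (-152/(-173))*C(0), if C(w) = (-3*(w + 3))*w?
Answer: 0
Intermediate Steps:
C(w) = w*(-9 - 3*w) (C(w) = (-3*(3 + w))*w = (-9 - 3*w)*w = w*(-9 - 3*w))
(-152/(-173))*C(0) = (-152/(-173))*(-3*0*(3 + 0)) = (-152*(-1/173))*(-3*0*3) = (152/173)*0 = 0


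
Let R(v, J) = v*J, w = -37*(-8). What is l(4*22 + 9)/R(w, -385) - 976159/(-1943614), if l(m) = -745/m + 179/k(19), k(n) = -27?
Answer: 10407802440809/20717623018620 ≈ 0.50237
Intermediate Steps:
w = 296
R(v, J) = J*v
l(m) = -179/27 - 745/m (l(m) = -745/m + 179/(-27) = -745/m + 179*(-1/27) = -745/m - 179/27 = -179/27 - 745/m)
l(4*22 + 9)/R(w, -385) - 976159/(-1943614) = (-179/27 - 745/(4*22 + 9))/((-385*296)) - 976159/(-1943614) = (-179/27 - 745/(88 + 9))/(-113960) - 976159*(-1/1943614) = (-179/27 - 745/97)*(-1/113960) + 976159/1943614 = -37478/2619*(-1/113960) + 976159/1943614 = 2677/21318660 + 976159/1943614 = 10407802440809/20717623018620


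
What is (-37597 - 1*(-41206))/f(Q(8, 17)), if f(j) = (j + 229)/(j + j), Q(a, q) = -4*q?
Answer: -490824/161 ≈ -3048.6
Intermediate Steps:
f(j) = (229 + j)/(2*j) (f(j) = (229 + j)/((2*j)) = (229 + j)*(1/(2*j)) = (229 + j)/(2*j))
(-37597 - 1*(-41206))/f(Q(8, 17)) = (-37597 - 1*(-41206))/(((229 - 4*17)/(2*((-4*17))))) = (-37597 + 41206)/(((½)*(229 - 68)/(-68))) = 3609/(((½)*(-1/68)*161)) = 3609/(-161/136) = 3609*(-136/161) = -490824/161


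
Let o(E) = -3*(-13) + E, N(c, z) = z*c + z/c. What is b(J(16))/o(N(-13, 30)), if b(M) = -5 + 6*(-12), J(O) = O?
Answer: 1001/4593 ≈ 0.21794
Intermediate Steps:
N(c, z) = c*z + z/c
o(E) = 39 + E
b(M) = -77 (b(M) = -5 - 72 = -77)
b(J(16))/o(N(-13, 30)) = -77/(39 + (-13*30 + 30/(-13))) = -77/(39 + (-390 + 30*(-1/13))) = -77/(39 + (-390 - 30/13)) = -77/(39 - 5100/13) = -77/(-4593/13) = -77*(-13/4593) = 1001/4593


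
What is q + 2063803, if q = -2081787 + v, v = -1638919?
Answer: -1656903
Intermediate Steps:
q = -3720706 (q = -2081787 - 1638919 = -3720706)
q + 2063803 = -3720706 + 2063803 = -1656903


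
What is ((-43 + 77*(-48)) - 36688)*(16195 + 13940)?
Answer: -1218267645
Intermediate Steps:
((-43 + 77*(-48)) - 36688)*(16195 + 13940) = ((-43 - 3696) - 36688)*30135 = (-3739 - 36688)*30135 = -40427*30135 = -1218267645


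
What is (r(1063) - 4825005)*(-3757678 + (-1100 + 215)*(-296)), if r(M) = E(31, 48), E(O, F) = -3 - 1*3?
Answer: 16866877802898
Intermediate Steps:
E(O, F) = -6 (E(O, F) = -3 - 3 = -6)
r(M) = -6
(r(1063) - 4825005)*(-3757678 + (-1100 + 215)*(-296)) = (-6 - 4825005)*(-3757678 + (-1100 + 215)*(-296)) = -4825011*(-3757678 - 885*(-296)) = -4825011*(-3757678 + 261960) = -4825011*(-3495718) = 16866877802898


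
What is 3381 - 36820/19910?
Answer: 6727889/1991 ≈ 3379.2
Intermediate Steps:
3381 - 36820/19910 = 3381 - 36820*1/19910 = 3381 - 3682/1991 = 6727889/1991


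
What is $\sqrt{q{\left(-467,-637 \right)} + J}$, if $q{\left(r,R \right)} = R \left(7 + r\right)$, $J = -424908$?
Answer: $4 i \sqrt{8243} \approx 363.16 i$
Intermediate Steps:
$\sqrt{q{\left(-467,-637 \right)} + J} = \sqrt{- 637 \left(7 - 467\right) - 424908} = \sqrt{\left(-637\right) \left(-460\right) - 424908} = \sqrt{293020 - 424908} = \sqrt{-131888} = 4 i \sqrt{8243}$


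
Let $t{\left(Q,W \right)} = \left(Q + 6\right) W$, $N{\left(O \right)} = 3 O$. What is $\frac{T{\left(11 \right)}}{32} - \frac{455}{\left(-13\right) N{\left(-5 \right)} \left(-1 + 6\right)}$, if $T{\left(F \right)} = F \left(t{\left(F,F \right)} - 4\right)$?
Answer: $\frac{29971}{480} \approx 62.44$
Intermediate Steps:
$t{\left(Q,W \right)} = W \left(6 + Q\right)$ ($t{\left(Q,W \right)} = \left(6 + Q\right) W = W \left(6 + Q\right)$)
$T{\left(F \right)} = F \left(-4 + F \left(6 + F\right)\right)$ ($T{\left(F \right)} = F \left(F \left(6 + F\right) - 4\right) = F \left(-4 + F \left(6 + F\right)\right)$)
$\frac{T{\left(11 \right)}}{32} - \frac{455}{\left(-13\right) N{\left(-5 \right)} \left(-1 + 6\right)} = \frac{11 \left(-4 + 11 \left(6 + 11\right)\right)}{32} - \frac{455}{\left(-13\right) 3 \left(-5\right) \left(-1 + 6\right)} = 11 \left(-4 + 11 \cdot 17\right) \frac{1}{32} - \frac{455}{\left(-13\right) \left(\left(-15\right) 5\right)} = 11 \left(-4 + 187\right) \frac{1}{32} - \frac{455}{\left(-13\right) \left(-75\right)} = 11 \cdot 183 \cdot \frac{1}{32} - \frac{455}{975} = 2013 \cdot \frac{1}{32} - \frac{7}{15} = \frac{2013}{32} - \frac{7}{15} = \frac{29971}{480}$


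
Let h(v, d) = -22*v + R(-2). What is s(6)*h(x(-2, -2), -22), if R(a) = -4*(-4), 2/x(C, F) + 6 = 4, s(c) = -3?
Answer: -114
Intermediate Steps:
x(C, F) = -1 (x(C, F) = 2/(-6 + 4) = 2/(-2) = 2*(-1/2) = -1)
R(a) = 16
h(v, d) = 16 - 22*v (h(v, d) = -22*v + 16 = 16 - 22*v)
s(6)*h(x(-2, -2), -22) = -3*(16 - 22*(-1)) = -3*(16 + 22) = -3*38 = -114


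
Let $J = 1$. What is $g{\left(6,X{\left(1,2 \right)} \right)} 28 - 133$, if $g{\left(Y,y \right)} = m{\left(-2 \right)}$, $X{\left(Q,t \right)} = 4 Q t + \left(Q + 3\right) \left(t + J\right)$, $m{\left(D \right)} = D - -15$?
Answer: $231$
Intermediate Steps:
$m{\left(D \right)} = 15 + D$ ($m{\left(D \right)} = D + 15 = 15 + D$)
$X{\left(Q,t \right)} = \left(1 + t\right) \left(3 + Q\right) + 4 Q t$ ($X{\left(Q,t \right)} = 4 Q t + \left(Q + 3\right) \left(t + 1\right) = 4 Q t + \left(3 + Q\right) \left(1 + t\right) = 4 Q t + \left(1 + t\right) \left(3 + Q\right) = \left(1 + t\right) \left(3 + Q\right) + 4 Q t$)
$g{\left(Y,y \right)} = 13$ ($g{\left(Y,y \right)} = 15 - 2 = 13$)
$g{\left(6,X{\left(1,2 \right)} \right)} 28 - 133 = 13 \cdot 28 - 133 = 364 - 133 = 231$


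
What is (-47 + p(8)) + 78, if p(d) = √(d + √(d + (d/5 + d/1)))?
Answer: 31 + 5^(¾)*√(2*√22 + 8*√5)/5 ≈ 34.492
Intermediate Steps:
p(d) = √(d + √55*√d/5) (p(d) = √(d + √(d + (d*(⅕) + d*1))) = √(d + √(d + (d/5 + d))) = √(d + √(d + 6*d/5)) = √(d + √(11*d/5)) = √(d + √55*√d/5))
(-47 + p(8)) + 78 = (-47 + 5^(¾)*√(8*√5 + √11*√8)/5) + 78 = (-47 + 5^(¾)*√(8*√5 + √11*(2*√2))/5) + 78 = (-47 + 5^(¾)*√(8*√5 + 2*√22)/5) + 78 = (-47 + 5^(¾)*√(2*√22 + 8*√5)/5) + 78 = 31 + 5^(¾)*√(2*√22 + 8*√5)/5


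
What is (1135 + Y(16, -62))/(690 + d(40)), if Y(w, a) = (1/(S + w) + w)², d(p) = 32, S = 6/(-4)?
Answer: 1171691/607202 ≈ 1.9297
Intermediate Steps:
S = -3/2 (S = 6*(-¼) = -3/2 ≈ -1.5000)
Y(w, a) = (w + 1/(-3/2 + w))² (Y(w, a) = (1/(-3/2 + w) + w)² = (w + 1/(-3/2 + w))²)
(1135 + Y(16, -62))/(690 + d(40)) = (1135 + (2 - 3*16 + 2*16²)²/(-3 + 2*16)²)/(690 + 32) = (1135 + (2 - 48 + 2*256)²/(-3 + 32)²)/722 = (1135 + (2 - 48 + 512)²/29²)*(1/722) = (1135 + (1/841)*466²)*(1/722) = (1135 + (1/841)*217156)*(1/722) = (1135 + 217156/841)*(1/722) = (1171691/841)*(1/722) = 1171691/607202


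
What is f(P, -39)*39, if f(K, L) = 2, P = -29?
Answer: 78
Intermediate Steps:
f(P, -39)*39 = 2*39 = 78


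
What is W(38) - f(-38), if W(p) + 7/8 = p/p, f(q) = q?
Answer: 305/8 ≈ 38.125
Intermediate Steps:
W(p) = 1/8 (W(p) = -7/8 + p/p = -7/8 + 1 = 1/8)
W(38) - f(-38) = 1/8 - 1*(-38) = 1/8 + 38 = 305/8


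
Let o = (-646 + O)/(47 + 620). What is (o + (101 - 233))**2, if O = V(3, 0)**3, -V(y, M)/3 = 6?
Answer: 8934408484/444889 ≈ 20082.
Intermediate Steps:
V(y, M) = -18 (V(y, M) = -3*6 = -18)
O = -5832 (O = (-18)**3 = -5832)
o = -6478/667 (o = (-646 - 5832)/(47 + 620) = -6478/667 ≈ -9.7121)
(o + (101 - 233))**2 = (-6478/667 + (101 - 233))**2 = (-6478/667 - 132)**2 = (-94522/667)**2 = 8934408484/444889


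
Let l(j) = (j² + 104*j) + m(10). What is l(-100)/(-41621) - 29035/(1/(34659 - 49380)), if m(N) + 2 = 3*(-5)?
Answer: 17789824085352/41621 ≈ 4.2742e+8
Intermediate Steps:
m(N) = -17 (m(N) = -2 + 3*(-5) = -2 - 15 = -17)
l(j) = -17 + j² + 104*j (l(j) = (j² + 104*j) - 17 = -17 + j² + 104*j)
l(-100)/(-41621) - 29035/(1/(34659 - 49380)) = (-17 + (-100)² + 104*(-100))/(-41621) - 29035/(1/(34659 - 49380)) = (-17 + 10000 - 10400)*(-1/41621) - 29035/(1/(-14721)) = -417*(-1/41621) - 29035/(-1/14721) = 417/41621 - 29035*(-14721) = 417/41621 + 427424235 = 17789824085352/41621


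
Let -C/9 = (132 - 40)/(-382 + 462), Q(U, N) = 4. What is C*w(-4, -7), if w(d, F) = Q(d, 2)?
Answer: -207/5 ≈ -41.400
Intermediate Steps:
w(d, F) = 4
C = -207/20 (C = -9*(132 - 40)/(-382 + 462) = -828/80 = -9*23/20 = -207/20 ≈ -10.350)
C*w(-4, -7) = -207/20*4 = -207/5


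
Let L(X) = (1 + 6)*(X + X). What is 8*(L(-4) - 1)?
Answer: -456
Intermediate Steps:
L(X) = 14*X (L(X) = 7*(2*X) = 14*X)
8*(L(-4) - 1) = 8*(14*(-4) - 1) = 8*(-56 - 1) = 8*(-57) = -456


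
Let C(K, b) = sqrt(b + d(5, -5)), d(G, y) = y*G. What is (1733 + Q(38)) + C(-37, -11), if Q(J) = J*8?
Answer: 2037 + 6*I ≈ 2037.0 + 6.0*I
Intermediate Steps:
Q(J) = 8*J
d(G, y) = G*y
C(K, b) = sqrt(-25 + b) (C(K, b) = sqrt(b + 5*(-5)) = sqrt(b - 25) = sqrt(-25 + b))
(1733 + Q(38)) + C(-37, -11) = (1733 + 8*38) + sqrt(-25 - 11) = (1733 + 304) + sqrt(-36) = 2037 + 6*I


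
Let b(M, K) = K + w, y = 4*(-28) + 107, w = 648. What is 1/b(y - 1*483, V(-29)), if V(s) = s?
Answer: 1/619 ≈ 0.0016155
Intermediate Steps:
y = -5 (y = -112 + 107 = -5)
b(M, K) = 648 + K (b(M, K) = K + 648 = 648 + K)
1/b(y - 1*483, V(-29)) = 1/(648 - 29) = 1/619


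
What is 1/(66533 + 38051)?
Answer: 1/104584 ≈ 9.5617e-6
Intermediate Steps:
1/(66533 + 38051) = 1/104584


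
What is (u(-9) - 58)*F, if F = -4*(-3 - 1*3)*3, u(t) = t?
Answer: -4824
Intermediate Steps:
F = 72 (F = -4*(-3 - 3)*3 = -4*(-6)*3 = 24*3 = 72)
(u(-9) - 58)*F = (-9 - 58)*72 = -67*72 = -4824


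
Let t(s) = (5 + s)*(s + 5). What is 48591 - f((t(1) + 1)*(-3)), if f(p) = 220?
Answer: 48371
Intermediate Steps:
t(s) = (5 + s)**2 (t(s) = (5 + s)*(5 + s) = (5 + s)**2)
48591 - f((t(1) + 1)*(-3)) = 48591 - 1*220 = 48591 - 220 = 48371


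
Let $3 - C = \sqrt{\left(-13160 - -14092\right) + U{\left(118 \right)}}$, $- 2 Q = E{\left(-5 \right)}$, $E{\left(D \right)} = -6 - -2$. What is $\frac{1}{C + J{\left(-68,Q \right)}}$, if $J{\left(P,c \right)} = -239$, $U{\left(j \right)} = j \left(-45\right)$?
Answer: $\frac{i}{\sqrt{4378} - 236 i} \approx -0.0039285 + 0.0011014 i$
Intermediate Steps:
$E{\left(D \right)} = -4$ ($E{\left(D \right)} = -6 + 2 = -4$)
$U{\left(j \right)} = - 45 j$
$Q = 2$ ($Q = \left(- \frac{1}{2}\right) \left(-4\right) = 2$)
$C = 3 - i \sqrt{4378}$ ($C = 3 - \sqrt{\left(-13160 - -14092\right) - 5310} = 3 - \sqrt{\left(-13160 + 14092\right) - 5310} = 3 - \sqrt{932 - 5310} = 3 - \sqrt{-4378} = 3 - i \sqrt{4378} \approx 3.0 - 66.167 i$)
$\frac{1}{C + J{\left(-68,Q \right)}} = \frac{1}{\left(3 - i \sqrt{4378}\right) - 239} = \frac{1}{-236 - i \sqrt{4378}}$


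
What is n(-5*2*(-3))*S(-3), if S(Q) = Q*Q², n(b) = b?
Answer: -810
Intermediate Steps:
S(Q) = Q³
n(-5*2*(-3))*S(-3) = (-5*2*(-3))*(-3)³ = -10*(-3)*(-27) = 30*(-27) = -810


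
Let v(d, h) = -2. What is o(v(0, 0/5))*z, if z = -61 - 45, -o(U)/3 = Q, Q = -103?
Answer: -32754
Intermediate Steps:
o(U) = 309 (o(U) = -3*(-103) = 309)
z = -106
o(v(0, 0/5))*z = 309*(-106) = -32754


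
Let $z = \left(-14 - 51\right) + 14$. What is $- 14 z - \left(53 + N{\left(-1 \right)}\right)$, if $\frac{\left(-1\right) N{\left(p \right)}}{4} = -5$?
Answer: $641$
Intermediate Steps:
$z = -51$ ($z = -65 + 14 = -51$)
$N{\left(p \right)} = 20$ ($N{\left(p \right)} = \left(-4\right) \left(-5\right) = 20$)
$- 14 z - \left(53 + N{\left(-1 \right)}\right) = \left(-14\right) \left(-51\right) - 73 = 714 - 73 = 641$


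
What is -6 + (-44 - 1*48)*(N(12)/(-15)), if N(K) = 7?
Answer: 554/15 ≈ 36.933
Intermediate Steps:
-6 + (-44 - 1*48)*(N(12)/(-15)) = -6 + (-44 - 1*48)*(7/(-15)) = -6 + (-44 - 48)*(7*(-1/15)) = -6 - 92*(-7/15) = -6 + 644/15 = 554/15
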